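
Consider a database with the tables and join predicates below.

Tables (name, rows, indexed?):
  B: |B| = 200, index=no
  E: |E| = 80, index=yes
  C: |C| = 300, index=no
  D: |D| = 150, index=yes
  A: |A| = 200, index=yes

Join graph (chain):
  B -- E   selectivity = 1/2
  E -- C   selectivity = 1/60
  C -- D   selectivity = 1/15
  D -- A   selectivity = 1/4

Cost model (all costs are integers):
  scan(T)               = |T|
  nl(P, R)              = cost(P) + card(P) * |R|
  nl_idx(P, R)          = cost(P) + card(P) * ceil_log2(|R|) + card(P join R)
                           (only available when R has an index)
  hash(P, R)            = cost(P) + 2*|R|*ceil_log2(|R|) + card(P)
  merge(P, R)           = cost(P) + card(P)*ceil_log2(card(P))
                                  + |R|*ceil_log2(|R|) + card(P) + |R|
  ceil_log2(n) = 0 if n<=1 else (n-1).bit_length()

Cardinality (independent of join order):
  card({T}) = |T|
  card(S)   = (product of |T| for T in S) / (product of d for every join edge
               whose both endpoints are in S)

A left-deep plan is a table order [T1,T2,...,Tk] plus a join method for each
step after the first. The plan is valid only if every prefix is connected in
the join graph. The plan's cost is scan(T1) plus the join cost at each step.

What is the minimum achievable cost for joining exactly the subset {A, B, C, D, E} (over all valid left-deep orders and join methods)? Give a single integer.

214920

Selinger DP over subsets of {A,B,C,D,E}:
  {B}: scan cost=200, card=200
  {E}: scan cost=80, card=80
  {C}: scan cost=300, card=300
  {D}: scan cost=150, card=150
  {A}: scan cost=200, card=200
  {BE}: card=8000; try (E,hash)→1520, (B,merge)→2520, (E,merge)→2640, (B,hash)→3360, (E,nl_idx)→9600, (B,nl)→16080 …(+1); best=1520 via (E,hash)
  {CE}: card=400; try (E,hash)→1720, (E,nl_idx)→2800, (C,merge)→3720, (E,merge)→3940, (C,hash)→5560, (C,nl)→24080 …(+1); best=1720 via (E,hash)
  {CD}: card=3000; try (D,hash)→3000, (C,merge)→4500, (D,merge)→4650, (D,nl_idx)→5700, (C,hash)→5700, (C,nl)→45150 …(+1); best=3000 via (D,hash)
  {AD}: card=7500; try (D,hash)→2800, (A,merge)→3300, (D,merge)→3350, (A,hash)→3500, (A,nl_idx)→8850, (D,nl_idx)→9300 …(+2); best=2800 via (D,hash)
  {BCE}: card=40000; try (B,hash)→5320, (B,merge)→7520, (C,hash)→14920, (B,nl)→81720, (C,merge)→116520, (C,nl)→2401520; best=5320 via (B,hash)
  {CDE}: card=4000; try (D,hash)→4520, (D,merge)→7070, (E,hash)→7120, (D,nl_idx)→8920, (E,nl_idx)→28000, (E,merge)→42640 …(+2); best=4520 via (D,hash)
  {ACD}: card=150000; try (A,hash)→9200, (C,hash)→15700, (A,merge)→43800, (C,merge)→110800, (A,nl_idx)→177000, (A,nl)→603000 …(+1); best=9200 via (A,hash)
  {BCDE}: card=400000; try (B,hash)→11720, (D,hash)→47720, (B,merge)→58320, (D,merge)→686670, (D,nl_idx)→725320, (B,nl)→804520 …(+1); best=11720 via (B,hash)
  {ACDE}: card=200000; try (A,hash)→11720, (A,merge)→58320, (E,hash)→160320, (A,nl_idx)→236520, (A,nl)→804520, (E,nl_idx)→1259200 …(+2); best=11720 via (A,hash)
  {ABCDE}: card=20000000; try (B,hash)→214920, (A,hash)→414920, (B,merge)→3813520, (A,merge)→8013520, (A,nl_idx)→23211720, (B,nl)→40011720 …(+1); best=214920 via (B,hash)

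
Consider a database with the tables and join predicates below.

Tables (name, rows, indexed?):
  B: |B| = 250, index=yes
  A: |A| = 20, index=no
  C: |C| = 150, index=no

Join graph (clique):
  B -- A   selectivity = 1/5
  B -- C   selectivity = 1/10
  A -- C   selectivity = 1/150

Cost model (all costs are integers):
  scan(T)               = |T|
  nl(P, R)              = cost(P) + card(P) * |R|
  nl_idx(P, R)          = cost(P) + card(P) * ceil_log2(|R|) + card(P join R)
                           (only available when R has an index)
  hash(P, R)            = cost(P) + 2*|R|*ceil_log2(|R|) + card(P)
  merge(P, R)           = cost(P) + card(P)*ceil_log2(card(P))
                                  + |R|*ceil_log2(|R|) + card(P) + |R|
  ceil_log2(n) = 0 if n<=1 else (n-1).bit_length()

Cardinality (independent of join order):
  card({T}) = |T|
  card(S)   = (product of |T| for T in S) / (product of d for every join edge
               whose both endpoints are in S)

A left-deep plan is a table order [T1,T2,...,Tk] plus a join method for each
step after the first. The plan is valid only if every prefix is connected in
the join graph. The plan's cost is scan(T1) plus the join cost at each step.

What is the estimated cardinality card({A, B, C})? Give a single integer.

100

Tables in S: A(20), B(250), C(150)
Edges inside S: B-A(d=5), B-C(d=10), A-C(d=150)
numerator = 20 * 250 * 150 = 750000
denominator = 5 * 10 * 150 = 7500
card(S) = 750000 / 7500 = 100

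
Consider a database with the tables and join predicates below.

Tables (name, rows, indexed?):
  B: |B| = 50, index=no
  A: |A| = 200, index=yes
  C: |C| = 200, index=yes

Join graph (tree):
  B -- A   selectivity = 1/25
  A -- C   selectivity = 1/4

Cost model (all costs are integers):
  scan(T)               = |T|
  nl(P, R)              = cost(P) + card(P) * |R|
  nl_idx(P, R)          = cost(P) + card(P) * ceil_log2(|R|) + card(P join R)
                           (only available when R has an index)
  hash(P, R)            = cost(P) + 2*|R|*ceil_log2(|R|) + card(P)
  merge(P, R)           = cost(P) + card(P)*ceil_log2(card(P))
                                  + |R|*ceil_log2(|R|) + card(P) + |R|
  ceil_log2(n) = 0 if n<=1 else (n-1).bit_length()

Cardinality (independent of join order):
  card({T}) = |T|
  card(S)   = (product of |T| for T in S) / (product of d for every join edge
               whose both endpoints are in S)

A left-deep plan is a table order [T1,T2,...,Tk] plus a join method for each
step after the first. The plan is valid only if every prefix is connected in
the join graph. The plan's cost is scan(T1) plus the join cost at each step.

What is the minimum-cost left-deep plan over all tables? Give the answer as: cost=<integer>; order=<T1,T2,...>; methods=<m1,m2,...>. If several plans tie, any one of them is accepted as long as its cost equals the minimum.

cost=4450; order=B,A,C; methods=nl_idx,hash

Selinger DP (subsets sized 1..n):
  {B}: scan cost=50, card=50
  {A}: scan cost=200, card=200
  {C}: scan cost=200, card=200
  {AB}: card=400; try (A,nl_idx)→850, (B,hash)→1000, (A,merge)→2200, (B,merge)→2350, (A,hash)→3300, (A,nl)→10050 …(+1); best=850 via (A,nl_idx)
  {AC}: card=10000; try (C,hash)→3600, (A,hash)→3600, (C,merge)→3800, (A,merge)→3800, (C,nl_idx)→11800, (A,nl_idx)→11800 …(+2); best=3600 via (C,hash)
  {ABC}: card=20000; try (C,hash)→4450, (C,merge)→6650, (B,hash)→14200, (C,nl_idx)→24050, (C,nl)→80850, (B,merge)→153950 …(+1); best=4450 via (C,hash)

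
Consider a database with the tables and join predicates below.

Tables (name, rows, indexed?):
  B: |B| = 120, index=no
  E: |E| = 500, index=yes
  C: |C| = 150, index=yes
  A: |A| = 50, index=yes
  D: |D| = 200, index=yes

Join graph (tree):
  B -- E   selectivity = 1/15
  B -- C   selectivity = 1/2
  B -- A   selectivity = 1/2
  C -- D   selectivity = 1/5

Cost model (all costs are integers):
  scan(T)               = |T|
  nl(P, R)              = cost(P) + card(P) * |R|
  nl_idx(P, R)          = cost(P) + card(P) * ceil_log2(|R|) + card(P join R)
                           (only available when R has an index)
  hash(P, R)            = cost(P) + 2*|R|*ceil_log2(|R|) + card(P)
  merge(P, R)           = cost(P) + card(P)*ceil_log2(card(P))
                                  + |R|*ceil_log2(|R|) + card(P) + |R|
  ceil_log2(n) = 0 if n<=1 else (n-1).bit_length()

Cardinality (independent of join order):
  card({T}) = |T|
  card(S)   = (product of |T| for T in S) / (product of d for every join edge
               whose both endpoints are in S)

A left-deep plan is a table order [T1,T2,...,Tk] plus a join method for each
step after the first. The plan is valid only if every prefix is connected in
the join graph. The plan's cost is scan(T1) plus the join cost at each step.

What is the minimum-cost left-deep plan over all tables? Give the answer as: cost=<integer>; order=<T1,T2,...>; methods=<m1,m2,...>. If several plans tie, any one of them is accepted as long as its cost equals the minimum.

Selinger DP (subsets sized 1..n):
  {B}: scan cost=120, card=120
  {E}: scan cost=500, card=500
  {C}: scan cost=150, card=150
  {A}: scan cost=50, card=50
  {D}: scan cost=200, card=200
  {BE}: card=4000; try (B,hash)→2680, (E,nl_idx)→5200, (E,merge)→6080, (B,merge)→6460, (E,hash)→9240, (E,nl)→60120 …(+1); best=2680 via (B,hash)
  {BC}: card=9000; try (B,hash)→1980, (C,merge)→2430, (B,merge)→2460, (C,hash)→2640, (C,nl_idx)→10080, (C,nl)→18120 …(+1); best=1980 via (B,hash)
  {AB}: card=3000; try (A,hash)→840, (B,merge)→1360, (A,merge)→1430, (B,hash)→1780, (A,nl_idx)→3840, (B,nl)→6050 …(+1); best=840 via (A,hash)
  {CD}: card=6000; try (C,hash)→2800, (D,merge)→3300, (C,merge)→3350, (D,hash)→3500, (D,nl_idx)→7350, (C,nl_idx)→7800 …(+2); best=2800 via (C,hash)
  {BCE}: card=300000; try (C,hash)→9080, (E,hash)→19980, (C,merge)→56030, (E,merge)→141980, (C,nl_idx)→334680, (E,nl_idx)→382980 …(+2); best=9080 via (C,hash)
  {ABE}: card=100000; try (A,hash)→7280, (E,hash)→12840, (E,merge)→44840, (A,merge)→55030, (A,nl_idx)→126680, (E,nl_idx)→127840 …(+2); best=7280 via (A,hash)
  {ABC}: card=225000; try (C,hash)→6240, (A,hash)→11580, (C,merge)→41190, (A,merge)→137330, (C,nl_idx)→249840, (A,nl_idx)→280980 …(+2); best=6240 via (C,hash)
  {BCD}: card=360000; try (B,hash)→10480, (D,hash)→14180, (B,merge)→87760, (D,merge)→138780, (D,nl_idx)→433980, (B,nl)→722800 …(+1); best=10480 via (B,hash)
  {ABCE}: card=7500000; try (C,hash)→109680, (E,hash)→240240, (A,hash)→309680, (C,merge)→1808630, (E,merge)→4286240, (A,merge)→6009430 …(+6); best=109680 via (C,hash)
  {BCDE}: card=12000000; try (D,hash)→312280, (E,hash)→379480, (D,merge)→6010880, (E,merge)→7215480, (D,nl_idx)→14409080, (E,nl_idx)→15250480 …(+2); best=312280 via (D,hash)
  {ABCD}: card=9000000; try (D,hash)→234440, (A,hash)→371080, (D,merge)→4283040, (A,merge)→7210830, (D,nl_idx)→10806240, (A,nl_idx)→11170480 …(+2); best=234440 via (D,hash)
  {ABCDE}: card=300000000; try (D,hash)→7612880, (E,hash)→9243440, (A,hash)→12312880, (D,merge)→180111480, (E,merge)→225239440, (A,merge)→300312630 …(+6); best=7612880 via (D,hash)

cost=7612880; order=E,B,A,C,D; methods=hash,hash,hash,hash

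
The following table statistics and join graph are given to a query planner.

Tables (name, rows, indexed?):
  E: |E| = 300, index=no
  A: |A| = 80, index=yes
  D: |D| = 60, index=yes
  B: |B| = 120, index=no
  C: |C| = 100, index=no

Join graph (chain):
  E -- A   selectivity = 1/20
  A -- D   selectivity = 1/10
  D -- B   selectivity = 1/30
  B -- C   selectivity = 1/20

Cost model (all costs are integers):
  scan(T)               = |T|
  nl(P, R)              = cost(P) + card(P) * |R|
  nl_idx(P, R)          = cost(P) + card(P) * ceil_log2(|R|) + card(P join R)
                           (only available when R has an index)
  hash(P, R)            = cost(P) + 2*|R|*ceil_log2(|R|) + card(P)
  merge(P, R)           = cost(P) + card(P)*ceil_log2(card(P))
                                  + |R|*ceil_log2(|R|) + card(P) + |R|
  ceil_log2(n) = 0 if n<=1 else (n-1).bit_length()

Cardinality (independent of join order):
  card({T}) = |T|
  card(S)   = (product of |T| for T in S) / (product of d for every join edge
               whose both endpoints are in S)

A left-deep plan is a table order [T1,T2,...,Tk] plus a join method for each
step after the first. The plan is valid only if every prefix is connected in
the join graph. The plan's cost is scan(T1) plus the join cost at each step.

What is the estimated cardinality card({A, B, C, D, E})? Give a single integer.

144000

Tables in S: A(80), B(120), C(100), D(60), E(300)
Edges inside S: E-A(d=20), A-D(d=10), D-B(d=30), B-C(d=20)
numerator = 80 * 120 * 100 * 60 * 300 = 17280000000
denominator = 20 * 10 * 30 * 20 = 120000
card(S) = 17280000000 / 120000 = 144000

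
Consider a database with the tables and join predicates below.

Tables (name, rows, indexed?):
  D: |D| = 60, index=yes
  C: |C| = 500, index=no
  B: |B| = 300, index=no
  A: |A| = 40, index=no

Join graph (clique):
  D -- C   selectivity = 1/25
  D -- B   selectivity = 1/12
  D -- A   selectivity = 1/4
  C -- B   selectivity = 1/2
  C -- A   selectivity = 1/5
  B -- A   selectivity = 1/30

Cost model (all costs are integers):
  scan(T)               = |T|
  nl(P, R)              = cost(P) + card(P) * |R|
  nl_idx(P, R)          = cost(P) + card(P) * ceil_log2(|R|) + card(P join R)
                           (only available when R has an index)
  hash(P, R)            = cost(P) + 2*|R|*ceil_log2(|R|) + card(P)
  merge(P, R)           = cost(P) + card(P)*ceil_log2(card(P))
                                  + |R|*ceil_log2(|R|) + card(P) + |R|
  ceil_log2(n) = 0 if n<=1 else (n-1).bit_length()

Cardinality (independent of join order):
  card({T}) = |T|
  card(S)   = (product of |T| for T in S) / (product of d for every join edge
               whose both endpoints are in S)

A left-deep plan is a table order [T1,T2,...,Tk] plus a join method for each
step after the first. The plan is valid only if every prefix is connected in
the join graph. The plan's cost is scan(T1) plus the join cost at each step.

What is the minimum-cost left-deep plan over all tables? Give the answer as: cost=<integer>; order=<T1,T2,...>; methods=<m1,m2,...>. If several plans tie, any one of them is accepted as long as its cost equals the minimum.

cost=11200; order=C,D,A,B; methods=hash,hash,hash

Selinger DP (subsets sized 1..n):
  {D}: scan cost=60, card=60
  {C}: scan cost=500, card=500
  {B}: scan cost=300, card=300
  {A}: scan cost=40, card=40
  {CD}: card=1200; try (D,hash)→1720, (D,nl_idx)→4700, (C,merge)→5480, (D,merge)→5920, (C,hash)→9120, (C,nl)→30060 …(+1); best=1720 via (D,hash)
  {BD}: card=1500; try (D,hash)→1320, (B,merge)→3480, (D,nl_idx)→3600, (D,merge)→3720, (B,hash)→5520, (B,nl)→18060 …(+1); best=1320 via (D,hash)
  {AD}: card=600; try (A,hash)→600, (D,merge)→740, (A,merge)→760, (D,hash)→800, (D,nl_idx)→880, (D,nl)→2440 …(+1); best=600 via (A,hash)
  {BC}: card=75000; try (B,hash)→6400, (C,merge)→8300, (B,merge)→8500, (C,hash)→9600, (C,nl)→150300, (B,nl)→150500; best=6400 via (B,hash)
  {AC}: card=4000; try (A,hash)→1480, (C,merge)→5320, (A,merge)→5780, (C,hash)→9080, (C,nl)→20040, (A,nl)→20500; best=1480 via (A,hash)
  {AB}: card=400; try (A,hash)→1080, (B,merge)→3320, (A,merge)→3580, (B,hash)→5480, (B,nl)→12040, (A,nl)→12300; best=1080 via (A,hash)
  {BCD}: card=15000; try (B,hash)→8320, (C,hash)→11820, (B,merge)→19120, (C,merge)→24320, (D,hash)→82120, (B,nl)→361720 …(+4); best=8320 via (B,hash)
  {ACD}: card=2400; try (A,hash)→3400, (D,hash)→6200, (C,hash)→10200, (C,merge)→12200, (A,merge)→16400, (D,nl_idx)→27880 …(+4); best=3400 via (A,hash)
  {ABD}: card=500; try (D,hash)→2200, (A,hash)→3300, (D,nl_idx)→3980, (D,merge)→5500, (B,hash)→6600, (B,merge)→10200 …(+4); best=2200 via (D,hash)
  {ABC}: card=20000; try (C,merge)→10080, (C,hash)→10480, (B,hash)→10880, (B,merge)→56480, (A,hash)→81880, (C,nl)→201080 …(+3); best=10080 via (C,merge)
  {ABCD}: card=1000; try (B,hash)→11200, (C,hash)→11700, (C,merge)→12200, (A,hash)→23800, (D,hash)→30800, (B,merge)→37600 …(+7); best=11200 via (B,hash)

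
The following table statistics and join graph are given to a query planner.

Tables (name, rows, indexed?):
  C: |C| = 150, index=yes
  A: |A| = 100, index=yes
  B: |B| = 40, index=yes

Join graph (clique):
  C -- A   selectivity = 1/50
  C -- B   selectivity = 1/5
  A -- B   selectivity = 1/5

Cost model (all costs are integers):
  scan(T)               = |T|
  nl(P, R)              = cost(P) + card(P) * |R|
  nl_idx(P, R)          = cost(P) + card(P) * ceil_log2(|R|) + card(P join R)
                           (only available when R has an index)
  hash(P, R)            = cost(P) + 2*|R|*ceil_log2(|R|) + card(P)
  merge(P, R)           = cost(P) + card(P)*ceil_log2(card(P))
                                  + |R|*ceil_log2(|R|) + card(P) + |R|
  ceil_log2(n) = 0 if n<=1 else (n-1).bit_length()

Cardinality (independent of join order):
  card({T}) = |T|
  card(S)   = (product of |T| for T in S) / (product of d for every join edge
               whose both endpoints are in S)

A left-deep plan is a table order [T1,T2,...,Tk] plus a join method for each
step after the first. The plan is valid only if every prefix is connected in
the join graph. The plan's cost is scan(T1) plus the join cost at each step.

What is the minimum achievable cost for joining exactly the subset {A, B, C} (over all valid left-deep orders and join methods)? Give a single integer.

1980

Selinger DP over subsets of {A,B,C}:
  {C}: scan cost=150, card=150
  {A}: scan cost=100, card=100
  {B}: scan cost=40, card=40
  {AC}: card=300; try (C,nl_idx)→1200, (A,nl_idx)→1500, (A,hash)→1700, (C,merge)→2250, (A,merge)→2300, (C,hash)→2600 …(+2); best=1200 via (C,nl_idx)
  {BC}: card=1200; try (B,hash)→780, (C,nl_idx)→1560, (C,merge)→1670, (B,merge)→1780, (B,nl_idx)→2250, (C,hash)→2480 …(+2); best=780 via (B,hash)
  {AB}: card=800; try (B,hash)→680, (A,merge)→1120, (A,nl_idx)→1120, (B,merge)→1180, (A,hash)→1480, (B,nl_idx)→1500 …(+2); best=680 via (B,hash)
  {ABC}: card=480; try (B,hash)→1980, (A,hash)→3380, (B,nl_idx)→3480, (C,hash)→3880, (B,merge)→4480, (C,nl_idx)→7560 …(+6); best=1980 via (B,hash)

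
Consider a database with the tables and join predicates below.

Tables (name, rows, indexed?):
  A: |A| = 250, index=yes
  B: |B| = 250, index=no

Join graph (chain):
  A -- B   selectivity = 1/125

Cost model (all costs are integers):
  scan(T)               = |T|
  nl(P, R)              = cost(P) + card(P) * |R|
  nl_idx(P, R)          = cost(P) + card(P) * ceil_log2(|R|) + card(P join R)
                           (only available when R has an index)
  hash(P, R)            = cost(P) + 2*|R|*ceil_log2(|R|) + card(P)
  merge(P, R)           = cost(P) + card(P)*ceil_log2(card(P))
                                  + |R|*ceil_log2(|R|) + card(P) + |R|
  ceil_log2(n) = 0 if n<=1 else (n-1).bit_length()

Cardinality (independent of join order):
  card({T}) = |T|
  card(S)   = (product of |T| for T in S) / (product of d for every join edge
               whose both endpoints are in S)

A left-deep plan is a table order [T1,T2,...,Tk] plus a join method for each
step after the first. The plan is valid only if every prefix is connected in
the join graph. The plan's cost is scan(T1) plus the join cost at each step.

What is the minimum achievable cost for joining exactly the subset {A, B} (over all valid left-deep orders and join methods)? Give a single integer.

Selinger DP over subsets of {A,B}:
  {A}: scan cost=250, card=250
  {B}: scan cost=250, card=250
  {AB}: card=500; try (A,nl_idx)→2750, (B,hash)→4500, (A,hash)→4500, (B,merge)→4750, (A,merge)→4750, (B,nl)→62750 …(+1); best=2750 via (A,nl_idx)

2750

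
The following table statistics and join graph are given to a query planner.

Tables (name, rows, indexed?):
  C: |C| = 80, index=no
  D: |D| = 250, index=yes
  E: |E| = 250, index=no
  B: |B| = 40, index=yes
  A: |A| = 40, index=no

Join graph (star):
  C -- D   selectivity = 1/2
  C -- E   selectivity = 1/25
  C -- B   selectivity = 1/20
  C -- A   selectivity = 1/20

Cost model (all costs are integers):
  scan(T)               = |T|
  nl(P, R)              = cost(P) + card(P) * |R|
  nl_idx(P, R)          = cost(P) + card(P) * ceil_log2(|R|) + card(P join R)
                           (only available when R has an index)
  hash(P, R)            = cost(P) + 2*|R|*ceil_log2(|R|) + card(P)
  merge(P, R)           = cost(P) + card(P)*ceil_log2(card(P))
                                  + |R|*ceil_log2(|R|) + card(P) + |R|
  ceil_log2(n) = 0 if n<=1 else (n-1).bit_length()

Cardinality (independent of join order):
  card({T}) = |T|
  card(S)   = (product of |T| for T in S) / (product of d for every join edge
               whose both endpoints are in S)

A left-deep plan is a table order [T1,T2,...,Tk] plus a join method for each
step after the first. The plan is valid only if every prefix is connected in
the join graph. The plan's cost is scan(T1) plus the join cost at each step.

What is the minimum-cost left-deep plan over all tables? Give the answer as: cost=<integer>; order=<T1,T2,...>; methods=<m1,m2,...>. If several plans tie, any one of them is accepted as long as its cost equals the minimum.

cost=12180; order=E,C,A,B,D; methods=hash,hash,hash,hash

Selinger DP (subsets sized 1..n):
  {C}: scan cost=80, card=80
  {D}: scan cost=250, card=250
  {E}: scan cost=250, card=250
  {B}: scan cost=40, card=40
  {A}: scan cost=40, card=40
  {CD}: card=10000; try (C,hash)→1620, (D,merge)→2970, (C,merge)→3140, (D,hash)→4160, (D,nl_idx)→10720, (D,nl)→20080 …(+1); best=1620 via (C,hash)
  {CE}: card=800; try (C,hash)→1620, (E,merge)→2970, (C,merge)→3140, (E,hash)→4160, (E,nl)→20080, (C,nl)→20250; best=1620 via (C,hash)
  {BC}: card=160; try (B,hash)→640, (B,nl_idx)→720, (C,merge)→960, (B,merge)→1000, (C,hash)→1200, (C,nl)→3240 …(+1); best=640 via (B,hash)
  {AC}: card=160; try (A,hash)→640, (C,merge)→960, (A,merge)→1000, (C,hash)→1200, (C,nl)→3240, (A,nl)→3280; best=640 via (A,hash)
  {CDE}: card=100000; try (D,hash)→6420, (D,merge)→12670, (E,hash)→15620, (D,nl_idx)→108020, (E,merge)→153870, (D,nl)→201620 …(+1); best=6420 via (D,hash)
  {BCD}: card=20000; try (D,merge)→4330, (D,hash)→4800, (B,hash)→12100, (D,nl_idx)→21920, (D,nl)→40640, (B,nl_idx)→81620 …(+2); best=4330 via (D,merge)
  {ACD}: card=20000; try (D,merge)→4330, (D,hash)→4800, (A,hash)→12100, (D,nl_idx)→21920, (D,nl)→40640, (A,merge)→151900 …(+1); best=4330 via (D,merge)
  {BCE}: card=1600; try (B,hash)→2900, (E,merge)→4330, (E,hash)→4800, (B,nl_idx)→8020, (B,merge)→10700, (B,nl)→33620 …(+1); best=2900 via (B,hash)
  {ACE}: card=1600; try (A,hash)→2900, (E,merge)→4330, (E,hash)→4800, (A,merge)→10700, (A,nl)→33620, (E,nl)→40640; best=2900 via (A,hash)
  {ABC}: card=320; try (B,hash)→1280, (A,hash)→1280, (B,nl_idx)→1920, (B,merge)→2360, (A,merge)→2360, (B,nl)→7040 …(+1); best=1280 via (B,hash)
  {BCDE}: card=200000; try (D,hash)→8500, (D,merge)→24350, (E,hash)→28330, (B,hash)→106900, (D,nl_idx)→215700, (E,merge)→326580 …(+5); best=8500 via (D,hash)
  {ACDE}: card=200000; try (D,hash)→8500, (D,merge)→24350, (E,hash)→28330, (A,hash)→106900, (D,nl_idx)→215700, (E,merge)→326580 …(+4); best=8500 via (D,hash)
  {ABCD}: card=40000; try (D,hash)→5600, (D,merge)→6730, (B,hash)→24810, (A,hash)→24810, (D,nl_idx)→43840, (D,nl)→81280 …(+5); best=5600 via (D,hash)
  {ABCE}: card=3200; try (B,hash)→4980, (A,hash)→4980, (E,hash)→5600, (E,merge)→6730, (B,nl_idx)→15700, (B,merge)→22380 …(+4); best=4980 via (B,hash)
  {ABCDE}: card=400000; try (D,hash)→12180, (D,merge)→48830, (E,hash)→49600, (B,hash)→208980, (A,hash)→208980, (D,nl_idx)→430580 …(+8); best=12180 via (D,hash)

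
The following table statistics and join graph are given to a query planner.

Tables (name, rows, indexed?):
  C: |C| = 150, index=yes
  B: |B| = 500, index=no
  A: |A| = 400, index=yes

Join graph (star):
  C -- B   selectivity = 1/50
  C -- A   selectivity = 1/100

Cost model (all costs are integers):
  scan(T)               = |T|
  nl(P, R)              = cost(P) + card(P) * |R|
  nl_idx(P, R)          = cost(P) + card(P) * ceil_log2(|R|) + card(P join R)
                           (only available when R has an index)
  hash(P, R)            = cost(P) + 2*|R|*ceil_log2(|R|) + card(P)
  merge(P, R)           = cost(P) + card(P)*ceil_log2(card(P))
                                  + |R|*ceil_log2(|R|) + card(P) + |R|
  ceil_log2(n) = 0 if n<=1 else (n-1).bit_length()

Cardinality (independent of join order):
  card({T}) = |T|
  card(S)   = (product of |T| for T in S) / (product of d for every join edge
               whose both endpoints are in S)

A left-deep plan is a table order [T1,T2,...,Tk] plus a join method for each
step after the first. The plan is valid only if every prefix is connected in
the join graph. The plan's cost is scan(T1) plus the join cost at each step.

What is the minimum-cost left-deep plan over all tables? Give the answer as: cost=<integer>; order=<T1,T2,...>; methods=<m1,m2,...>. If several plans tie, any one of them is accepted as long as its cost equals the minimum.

cost=11700; order=C,A,B; methods=nl_idx,hash

Selinger DP (subsets sized 1..n):
  {C}: scan cost=150, card=150
  {B}: scan cost=500, card=500
  {A}: scan cost=400, card=400
  {BC}: card=1500; try (C,hash)→3400, (C,nl_idx)→6000, (B,merge)→6500, (C,merge)→6850, (B,hash)→9300, (B,nl)→75150 …(+1); best=3400 via (C,hash)
  {AC}: card=600; try (A,nl_idx)→2100, (C,hash)→3200, (C,nl_idx)→4200, (A,merge)→5500, (C,merge)→5750, (A,hash)→7500 …(+2); best=2100 via (A,nl_idx)
  {ABC}: card=6000; try (B,hash)→11700, (A,hash)→12100, (B,merge)→13700, (A,nl_idx)→22900, (A,merge)→25400, (B,nl)→302100 …(+1); best=11700 via (B,hash)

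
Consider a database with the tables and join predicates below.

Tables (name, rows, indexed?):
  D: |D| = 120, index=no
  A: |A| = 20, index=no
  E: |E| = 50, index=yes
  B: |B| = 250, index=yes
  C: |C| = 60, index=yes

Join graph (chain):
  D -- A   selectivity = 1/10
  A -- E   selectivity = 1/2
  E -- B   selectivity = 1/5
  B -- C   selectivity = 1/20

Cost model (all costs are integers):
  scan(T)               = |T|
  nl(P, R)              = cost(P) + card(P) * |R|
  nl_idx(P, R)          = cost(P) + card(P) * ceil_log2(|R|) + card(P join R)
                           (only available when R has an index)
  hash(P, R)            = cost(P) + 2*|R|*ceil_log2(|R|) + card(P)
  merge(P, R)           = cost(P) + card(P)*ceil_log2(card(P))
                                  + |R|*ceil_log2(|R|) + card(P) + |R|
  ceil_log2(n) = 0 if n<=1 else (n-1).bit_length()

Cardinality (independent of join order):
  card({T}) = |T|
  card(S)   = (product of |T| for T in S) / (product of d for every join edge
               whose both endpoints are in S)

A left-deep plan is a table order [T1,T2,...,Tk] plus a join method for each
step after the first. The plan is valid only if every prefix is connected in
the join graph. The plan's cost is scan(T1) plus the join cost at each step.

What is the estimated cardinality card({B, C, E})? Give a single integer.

7500

Tables in S: B(250), C(60), E(50)
Edges inside S: E-B(d=5), B-C(d=20)
numerator = 250 * 60 * 50 = 750000
denominator = 5 * 20 = 100
card(S) = 750000 / 100 = 7500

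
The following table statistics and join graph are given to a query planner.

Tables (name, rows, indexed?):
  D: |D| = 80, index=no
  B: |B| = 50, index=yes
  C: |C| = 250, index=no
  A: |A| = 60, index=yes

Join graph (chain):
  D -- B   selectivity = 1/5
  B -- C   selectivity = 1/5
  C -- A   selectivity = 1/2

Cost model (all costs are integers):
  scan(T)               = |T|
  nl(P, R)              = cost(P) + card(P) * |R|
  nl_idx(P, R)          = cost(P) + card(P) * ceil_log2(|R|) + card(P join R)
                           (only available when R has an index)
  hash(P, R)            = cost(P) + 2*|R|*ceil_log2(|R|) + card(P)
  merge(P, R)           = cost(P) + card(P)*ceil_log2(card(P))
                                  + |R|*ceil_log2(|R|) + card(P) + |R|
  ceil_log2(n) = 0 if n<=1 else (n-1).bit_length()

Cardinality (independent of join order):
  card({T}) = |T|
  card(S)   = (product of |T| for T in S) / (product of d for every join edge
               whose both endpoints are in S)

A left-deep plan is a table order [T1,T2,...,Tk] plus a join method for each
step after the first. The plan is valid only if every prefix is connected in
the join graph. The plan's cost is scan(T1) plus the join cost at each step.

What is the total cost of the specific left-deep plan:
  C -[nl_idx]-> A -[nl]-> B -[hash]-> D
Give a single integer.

460370

step 1: scan C: cost=250, card=250
step 2: join A via nl_idx
    card(P join A) = 250*60/(2) = 7500
    cost = 250 + 250*6 + 7500 = 9250
step 3: join B via nl
    card(P join B) = 7500*50/(5) = 75000
    cost = 9250 + 7500*50 = 384250
step 4: join D via hash
    card(P join D) = 75000*80/(5) = 1200000
    cost = 384250 + 2*80*7 + 75000 = 460370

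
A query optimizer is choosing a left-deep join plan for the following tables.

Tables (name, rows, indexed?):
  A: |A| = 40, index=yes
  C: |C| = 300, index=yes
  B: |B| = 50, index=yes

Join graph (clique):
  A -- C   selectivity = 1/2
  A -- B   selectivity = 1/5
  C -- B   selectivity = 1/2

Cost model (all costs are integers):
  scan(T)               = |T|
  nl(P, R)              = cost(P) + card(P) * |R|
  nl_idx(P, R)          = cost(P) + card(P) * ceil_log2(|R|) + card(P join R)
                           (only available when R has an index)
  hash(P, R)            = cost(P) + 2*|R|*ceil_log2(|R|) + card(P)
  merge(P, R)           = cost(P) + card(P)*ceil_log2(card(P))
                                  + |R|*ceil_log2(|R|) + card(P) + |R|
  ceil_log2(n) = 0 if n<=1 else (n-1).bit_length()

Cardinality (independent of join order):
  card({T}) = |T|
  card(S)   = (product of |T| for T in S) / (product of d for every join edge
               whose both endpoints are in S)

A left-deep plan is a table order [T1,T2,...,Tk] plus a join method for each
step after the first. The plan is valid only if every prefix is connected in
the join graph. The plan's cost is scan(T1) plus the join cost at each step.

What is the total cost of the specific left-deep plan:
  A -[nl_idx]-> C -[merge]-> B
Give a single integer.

step 1: scan A: cost=40, card=40
step 2: join C via nl_idx
    card(P join C) = 40*300/(2) = 6000
    cost = 40 + 40*9 + 6000 = 6400
step 3: join B via merge
    card(P join B) = 6000*50/(5*2) = 30000
    cost = 6400 + 6000*13 + 50*6 + 6000 + 50 = 90750

90750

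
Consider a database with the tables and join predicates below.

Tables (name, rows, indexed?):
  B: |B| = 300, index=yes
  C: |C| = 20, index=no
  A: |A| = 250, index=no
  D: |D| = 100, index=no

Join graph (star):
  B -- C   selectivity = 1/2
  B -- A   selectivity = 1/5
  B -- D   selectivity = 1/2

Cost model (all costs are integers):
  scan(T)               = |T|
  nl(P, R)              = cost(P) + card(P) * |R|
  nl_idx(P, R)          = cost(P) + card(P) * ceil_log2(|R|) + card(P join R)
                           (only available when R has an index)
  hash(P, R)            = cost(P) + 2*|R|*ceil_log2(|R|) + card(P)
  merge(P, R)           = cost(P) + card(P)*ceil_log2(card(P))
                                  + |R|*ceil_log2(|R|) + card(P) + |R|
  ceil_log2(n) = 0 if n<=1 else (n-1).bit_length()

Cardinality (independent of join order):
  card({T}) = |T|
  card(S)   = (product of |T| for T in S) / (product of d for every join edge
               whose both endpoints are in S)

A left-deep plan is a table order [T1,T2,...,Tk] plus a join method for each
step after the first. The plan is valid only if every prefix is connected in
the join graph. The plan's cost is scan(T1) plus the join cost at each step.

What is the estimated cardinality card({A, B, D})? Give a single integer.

Tables in S: A(250), B(300), D(100)
Edges inside S: B-A(d=5), B-D(d=2)
numerator = 250 * 300 * 100 = 7500000
denominator = 5 * 2 = 10
card(S) = 7500000 / 10 = 750000

750000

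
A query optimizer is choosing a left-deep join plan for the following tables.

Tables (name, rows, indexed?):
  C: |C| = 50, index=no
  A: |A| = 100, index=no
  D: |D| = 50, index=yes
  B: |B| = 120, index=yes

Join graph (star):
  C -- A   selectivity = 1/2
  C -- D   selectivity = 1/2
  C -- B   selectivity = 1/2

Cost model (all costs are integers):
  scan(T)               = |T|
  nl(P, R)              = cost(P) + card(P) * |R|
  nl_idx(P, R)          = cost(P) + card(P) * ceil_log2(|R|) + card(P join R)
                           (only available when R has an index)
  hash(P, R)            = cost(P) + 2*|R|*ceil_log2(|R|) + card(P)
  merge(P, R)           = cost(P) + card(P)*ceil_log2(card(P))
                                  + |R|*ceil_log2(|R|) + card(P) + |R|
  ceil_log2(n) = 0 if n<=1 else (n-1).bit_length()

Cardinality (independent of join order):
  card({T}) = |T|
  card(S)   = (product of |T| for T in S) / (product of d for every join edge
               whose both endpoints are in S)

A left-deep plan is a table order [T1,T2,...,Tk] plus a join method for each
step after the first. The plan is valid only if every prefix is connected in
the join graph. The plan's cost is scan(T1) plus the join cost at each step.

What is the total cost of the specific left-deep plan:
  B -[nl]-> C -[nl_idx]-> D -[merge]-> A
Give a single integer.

step 1: scan B: cost=120, card=120
step 2: join C via nl
    card(P join C) = 120*50/(2) = 3000
    cost = 120 + 120*50 = 6120
step 3: join D via nl_idx
    card(P join D) = 3000*50/(2) = 75000
    cost = 6120 + 3000*6 + 75000 = 99120
step 4: join A via merge
    card(P join A) = 75000*100/(2) = 3750000
    cost = 99120 + 75000*17 + 100*7 + 75000 + 100 = 1449920

1449920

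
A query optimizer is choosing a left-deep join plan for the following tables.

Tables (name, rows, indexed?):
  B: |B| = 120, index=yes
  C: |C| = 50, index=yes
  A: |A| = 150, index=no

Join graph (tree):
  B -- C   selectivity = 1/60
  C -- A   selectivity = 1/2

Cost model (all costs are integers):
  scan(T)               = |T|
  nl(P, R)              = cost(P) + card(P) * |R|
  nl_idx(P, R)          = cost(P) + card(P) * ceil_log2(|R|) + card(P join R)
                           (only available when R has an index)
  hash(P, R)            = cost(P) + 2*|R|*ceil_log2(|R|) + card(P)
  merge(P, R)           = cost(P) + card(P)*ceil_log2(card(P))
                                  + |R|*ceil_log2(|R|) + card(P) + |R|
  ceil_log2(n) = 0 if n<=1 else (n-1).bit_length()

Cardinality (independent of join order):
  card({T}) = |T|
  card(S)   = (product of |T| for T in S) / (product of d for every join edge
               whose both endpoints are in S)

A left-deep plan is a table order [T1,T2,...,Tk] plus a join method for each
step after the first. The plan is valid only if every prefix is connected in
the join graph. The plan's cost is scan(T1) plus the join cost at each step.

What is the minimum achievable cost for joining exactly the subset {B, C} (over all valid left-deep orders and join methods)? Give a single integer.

Selinger DP over subsets of {B,C}:
  {B}: scan cost=120, card=120
  {C}: scan cost=50, card=50
  {BC}: card=100; try (B,nl_idx)→500, (C,hash)→840, (C,nl_idx)→940, (B,merge)→1360, (C,merge)→1430, (B,hash)→1780 …(+2); best=500 via (B,nl_idx)

500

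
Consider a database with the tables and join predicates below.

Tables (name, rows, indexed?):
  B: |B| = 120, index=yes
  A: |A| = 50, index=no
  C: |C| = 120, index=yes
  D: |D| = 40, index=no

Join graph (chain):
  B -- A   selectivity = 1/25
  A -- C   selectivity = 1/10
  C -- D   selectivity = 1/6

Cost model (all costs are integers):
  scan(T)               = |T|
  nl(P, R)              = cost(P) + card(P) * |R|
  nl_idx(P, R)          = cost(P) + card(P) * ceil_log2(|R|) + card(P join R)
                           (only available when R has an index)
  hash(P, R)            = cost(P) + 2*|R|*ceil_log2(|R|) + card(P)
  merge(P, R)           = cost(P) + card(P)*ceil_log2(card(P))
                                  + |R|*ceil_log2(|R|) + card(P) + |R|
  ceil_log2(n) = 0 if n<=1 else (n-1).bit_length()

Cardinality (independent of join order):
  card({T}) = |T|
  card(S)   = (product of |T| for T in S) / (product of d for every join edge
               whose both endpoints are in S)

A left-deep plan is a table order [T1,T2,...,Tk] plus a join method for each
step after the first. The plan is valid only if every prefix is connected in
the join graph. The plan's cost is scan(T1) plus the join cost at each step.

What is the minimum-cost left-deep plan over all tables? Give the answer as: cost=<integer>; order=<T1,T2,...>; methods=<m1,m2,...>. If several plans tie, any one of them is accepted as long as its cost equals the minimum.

cost=5920; order=A,B,C,D; methods=nl_idx,hash,hash

Selinger DP (subsets sized 1..n):
  {B}: scan cost=120, card=120
  {A}: scan cost=50, card=50
  {C}: scan cost=120, card=120
  {D}: scan cost=40, card=40
  {AB}: card=240; try (B,nl_idx)→640, (A,hash)→840, (B,merge)→1360, (A,merge)→1430, (B,hash)→1780, (B,nl)→6050 …(+1); best=640 via (B,nl_idx)
  {AC}: card=600; try (A,hash)→840, (C,nl_idx)→1000, (C,merge)→1360, (A,merge)→1430, (C,hash)→1780, (C,nl)→6050 …(+1); best=840 via (A,hash)
  {CD}: card=800; try (D,hash)→720, (C,nl_idx)→1120, (C,merge)→1280, (D,merge)→1360, (C,hash)→1760, (C,nl)→4840 …(+1); best=720 via (D,hash)
  {ABC}: card=2880; try (C,hash)→2560, (B,hash)→3120, (C,merge)→3760, (C,nl_idx)→5200, (B,nl_idx)→7920, (B,merge)→8400 …(+2); best=2560 via (C,hash)
  {ACD}: card=4000; try (D,hash)→1920, (A,hash)→2120, (D,merge)→7720, (A,merge)→9870, (D,nl)→24840, (A,nl)→40720; best=1920 via (D,hash)
  {ABCD}: card=19200; try (D,hash)→5920, (B,hash)→7600, (D,merge)→40280, (B,nl_idx)→49120, (B,merge)→54880, (D,nl)→117760 …(+1); best=5920 via (D,hash)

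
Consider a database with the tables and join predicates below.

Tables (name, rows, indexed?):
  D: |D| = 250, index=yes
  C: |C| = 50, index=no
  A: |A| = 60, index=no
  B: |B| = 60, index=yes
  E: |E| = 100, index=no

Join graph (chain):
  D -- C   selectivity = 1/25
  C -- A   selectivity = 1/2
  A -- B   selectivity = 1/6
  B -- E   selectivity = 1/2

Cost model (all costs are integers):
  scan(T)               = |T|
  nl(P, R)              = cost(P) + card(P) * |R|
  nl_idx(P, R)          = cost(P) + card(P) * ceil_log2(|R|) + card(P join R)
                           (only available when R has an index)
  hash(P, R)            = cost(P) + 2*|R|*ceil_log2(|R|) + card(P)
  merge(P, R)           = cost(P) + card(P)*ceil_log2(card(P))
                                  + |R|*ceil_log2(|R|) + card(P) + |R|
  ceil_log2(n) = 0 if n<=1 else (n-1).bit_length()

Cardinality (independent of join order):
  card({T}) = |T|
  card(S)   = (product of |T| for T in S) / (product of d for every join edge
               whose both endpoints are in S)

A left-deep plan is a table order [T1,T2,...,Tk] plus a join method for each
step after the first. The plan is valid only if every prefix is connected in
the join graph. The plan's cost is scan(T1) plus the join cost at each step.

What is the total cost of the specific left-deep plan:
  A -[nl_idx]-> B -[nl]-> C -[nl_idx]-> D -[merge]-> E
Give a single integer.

step 1: scan A: cost=60, card=60
step 2: join B via nl_idx
    card(P join B) = 60*60/(6) = 600
    cost = 60 + 60*6 + 600 = 1020
step 3: join C via nl
    card(P join C) = 600*50/(2) = 15000
    cost = 1020 + 600*50 = 31020
step 4: join D via nl_idx
    card(P join D) = 15000*250/(25) = 150000
    cost = 31020 + 15000*8 + 150000 = 301020
step 5: join E via merge
    card(P join E) = 150000*100/(2) = 7500000
    cost = 301020 + 150000*18 + 100*7 + 150000 + 100 = 3151820

3151820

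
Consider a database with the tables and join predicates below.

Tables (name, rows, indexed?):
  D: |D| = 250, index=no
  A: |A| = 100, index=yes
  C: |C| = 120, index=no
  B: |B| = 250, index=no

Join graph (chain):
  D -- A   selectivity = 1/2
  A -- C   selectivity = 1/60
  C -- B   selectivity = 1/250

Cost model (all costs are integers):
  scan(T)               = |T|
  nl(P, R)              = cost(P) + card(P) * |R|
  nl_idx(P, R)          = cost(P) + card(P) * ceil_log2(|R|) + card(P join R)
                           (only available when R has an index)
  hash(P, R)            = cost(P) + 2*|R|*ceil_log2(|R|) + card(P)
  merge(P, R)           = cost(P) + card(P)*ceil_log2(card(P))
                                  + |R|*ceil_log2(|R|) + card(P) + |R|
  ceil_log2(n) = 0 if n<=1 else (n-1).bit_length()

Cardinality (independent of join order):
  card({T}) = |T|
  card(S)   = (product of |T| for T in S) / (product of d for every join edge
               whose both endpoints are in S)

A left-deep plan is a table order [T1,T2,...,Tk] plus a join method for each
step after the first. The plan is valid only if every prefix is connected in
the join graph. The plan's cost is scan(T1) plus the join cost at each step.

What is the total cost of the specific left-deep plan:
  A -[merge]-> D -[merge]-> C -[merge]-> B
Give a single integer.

step 1: scan A: cost=100, card=100
step 2: join D via merge
    card(P join D) = 100*250/(2) = 12500
    cost = 100 + 100*7 + 250*8 + 100 + 250 = 3150
step 3: join C via merge
    card(P join C) = 12500*120/(60) = 25000
    cost = 3150 + 12500*14 + 120*7 + 12500 + 120 = 191610
step 4: join B via merge
    card(P join B) = 25000*250/(250) = 25000
    cost = 191610 + 25000*15 + 250*8 + 25000 + 250 = 593860

593860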